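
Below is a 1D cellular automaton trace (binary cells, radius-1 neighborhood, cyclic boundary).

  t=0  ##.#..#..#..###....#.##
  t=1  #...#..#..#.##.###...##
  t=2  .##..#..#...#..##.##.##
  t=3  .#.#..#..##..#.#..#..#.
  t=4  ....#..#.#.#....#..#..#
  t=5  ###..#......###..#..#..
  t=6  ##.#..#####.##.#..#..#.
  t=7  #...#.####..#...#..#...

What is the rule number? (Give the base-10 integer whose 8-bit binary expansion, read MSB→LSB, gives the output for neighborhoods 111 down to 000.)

  [7] ### => #  t=0,i=0
  [6] ##. => .  t=0,i=1
  [5] #.# => .  t=0,i=2
  [4] #.. => #  t=0,i=4
  [3] .## => #  t=0,i=12
  [2] .#. => .  t=0,i=3
  [1] ..# => .  t=0,i=5
  [0] ... => #  t=0,i=16
  bits 10011001 = 153

153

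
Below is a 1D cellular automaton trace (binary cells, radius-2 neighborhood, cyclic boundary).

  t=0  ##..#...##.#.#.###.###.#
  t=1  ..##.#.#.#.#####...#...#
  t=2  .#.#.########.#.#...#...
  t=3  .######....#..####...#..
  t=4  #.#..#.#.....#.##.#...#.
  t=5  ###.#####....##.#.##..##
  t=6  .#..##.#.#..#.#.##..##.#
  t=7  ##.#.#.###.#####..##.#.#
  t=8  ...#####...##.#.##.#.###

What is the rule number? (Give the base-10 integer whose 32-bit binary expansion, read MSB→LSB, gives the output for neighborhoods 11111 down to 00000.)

1136438568

  #####|.  b31=0 t=1,i=13
  ####.|#  b30=1 t=1,i=14
  ###.#|.  b29=0 t=0,i=17
  ###..|.  b28=0 t=0,i=1
  ##.##|.  b27=0 t=0,i=18
  ##.#.|.  b26=0 t=0,i=10
  ##..#|#  b25=1 t=0,i=2
  ##...|#  b24=1 t=1,i=16
  #.###|#  b23=1 t=0,i=15
  #.##.|.  b22=0 t=4,i=15
  #.#.#|#  b21=1 t=0,i=11
  #.#..|#  b20=1 t=2,i=16
  #..##|#  b19=1 t=1,i=1
  #..#.|#  b18=1 t=0,i=3
  #...#|.  b17=0 t=0,i=6
  #....|.  b16=0 t=2,i=22
  .####|#  b15=1 t=1,i=12
  .###.|.  b14=0 t=0,i=0
  .##.#|#  b13=1 t=0,i=9
  .##..|.  b12=0 t=5,i=19
  .#.##|#  b11=1 t=0,i=14
  .#.#.|#  b10=1 t=0,i=12
  .#..#|.  b9=0 t=1,i=0
  .#...|#  b8=1 t=0,i=5
  ..###|.  b7=0 t=3,i=1
  ..##.|.  b6=0 t=0,i=8
  ..#.#|#  b5=1 t=2,i=1
  ..#..|.  b4=0 t=0,i=4
  ...##|#  b3=1 t=0,i=7
  ...#.|.  b2=0 t=1,i=18
  ....#|.  b1=0 t=2,i=23
  .....|.  b0=0 t=4,i=10
  bits 01000011101111001010110100101000 = 1136438568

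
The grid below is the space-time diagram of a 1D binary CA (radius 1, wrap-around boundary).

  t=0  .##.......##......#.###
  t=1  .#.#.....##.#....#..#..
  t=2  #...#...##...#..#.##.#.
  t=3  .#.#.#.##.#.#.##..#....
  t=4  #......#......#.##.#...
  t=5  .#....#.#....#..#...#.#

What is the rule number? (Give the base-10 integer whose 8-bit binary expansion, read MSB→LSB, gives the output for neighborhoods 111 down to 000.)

  ###|.  b7=0 t=0,i=21
  ##.|.  b6=0 t=0,i=2
  #.#|.  b5=0 t=0,i=0
  #..|#  b4=1 t=0,i=3
  .##|#  b3=1 t=0,i=1
  .#.|.  b2=0 t=0,i=18
  ..#|#  b1=1 t=0,i=9
  ...|.  b0=0 t=0,i=4
  bits 00011010 = 26

26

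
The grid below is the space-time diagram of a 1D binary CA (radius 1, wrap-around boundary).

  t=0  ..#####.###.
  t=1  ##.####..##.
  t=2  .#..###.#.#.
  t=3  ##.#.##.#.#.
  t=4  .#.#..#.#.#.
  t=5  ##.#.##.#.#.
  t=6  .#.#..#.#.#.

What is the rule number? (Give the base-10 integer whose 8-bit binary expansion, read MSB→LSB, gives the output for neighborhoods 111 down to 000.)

  ###|#  b7=1 t=0,i=3
  ##.|#  b6=1 t=0,i=6
  #.#|.  b5=0 t=0,i=7
  #..|.  b4=0 t=0,i=11
  .##|.  b3=0 t=0,i=2
  .#.|#  b2=1 t=2,i=1
  ..#|#  b1=1 t=0,i=1
  ...|#  b0=1 t=0,i=0
  bits 11000111 = 199

199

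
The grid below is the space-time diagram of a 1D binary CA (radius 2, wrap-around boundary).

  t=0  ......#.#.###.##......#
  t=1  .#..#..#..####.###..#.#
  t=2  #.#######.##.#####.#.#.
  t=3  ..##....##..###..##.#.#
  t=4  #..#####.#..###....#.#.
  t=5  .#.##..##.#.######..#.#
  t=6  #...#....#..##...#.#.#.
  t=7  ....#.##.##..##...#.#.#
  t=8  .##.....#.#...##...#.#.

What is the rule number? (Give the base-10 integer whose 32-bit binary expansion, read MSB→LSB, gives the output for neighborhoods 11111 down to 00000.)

1032181402

  ##### -> .   bit 31 = 0  t=2,i=4
  ####. -> .   bit 30 = 0  t=1,i=12
  ###.# -> #   bit 29 = 1  t=0,i=12
  ###.. -> #   bit 28 = 1  t=1,i=17
  ##.## -> #   bit 27 = 1  t=0,i=13
  ##.#. -> #   bit 26 = 1  t=2,i=18
  ##..# -> .   bit 25 = 0  t=1,i=18
  ##... -> #   bit 24 = 1  t=0,i=16
  #.### -> #   bit 23 = 1  t=0,i=10
  #.##. -> .   bit 22 = 0  t=0,i=14
  #.#.# -> .   bit 21 = 0  t=0,i=8
  #.#.. -> .   bit 20 = 0  t=1,i=1
  #..## -> .   bit 19 = 0  t=1,i=9
  #..#. -> #   bit 18 = 1  t=1,i=3
  #...# -> .   bit 17 = 0  t=6,i=2
  #.... -> #   bit 16 = 1  t=0,i=1
  .#### -> #   bit 15 = 1  t=1,i=11
  .###. -> #   bit 14 = 1  t=0,i=11
  .##.# -> .   bit 13 = 0  t=2,i=11
  .##.. -> #   bit 12 = 1  t=0,i=15
  .#.## -> .   bit 11 = 0  t=0,i=9
  .#.#. -> #   bit 10 = 1  t=0,i=7
  .#..# -> #   bit 9 = 1  t=1,i=2
  .#... -> .   bit 8 = 0  t=0,i=0
  ..### -> #   bit 7 = 1  t=1,i=10
  ..##. -> .   bit 6 = 0  t=3,i=2
  ..#.# -> .   bit 5 = 0  t=0,i=6
  ..#.. -> #   bit 4 = 1  t=0,i=22
  ...## -> #   bit 3 = 1  t=3,i=7
  ...#. -> .   bit 2 = 0  t=0,i=5
  ....# -> #   bit 1 = 1  t=0,i=4
  ..... -> .   bit 0 = 0  t=0,i=2
  bits 00111101100001011101011010011010 = 1032181402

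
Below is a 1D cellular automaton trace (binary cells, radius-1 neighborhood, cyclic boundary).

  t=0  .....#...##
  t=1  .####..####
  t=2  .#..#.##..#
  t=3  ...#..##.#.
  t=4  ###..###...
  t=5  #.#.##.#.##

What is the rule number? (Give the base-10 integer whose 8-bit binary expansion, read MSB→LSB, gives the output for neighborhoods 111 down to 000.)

  nb ###: next=.  (t=1,i=2, bit7=0)
  nb ##.: next=#  (t=0,i=10, bit6=1)
  nb #.#: next=.  (t=1,i=0, bit5=0)
  nb #..: next=.  (t=0,i=0, bit4=0)
  nb .##: next=#  (t=0,i=9, bit3=1)
  nb .#.: next=.  (t=0,i=5, bit2=0)
  nb ..#: next=#  (t=0,i=4, bit1=1)
  nb ...: next=#  (t=0,i=1, bit0=1)
  bits 01001011 = 75

75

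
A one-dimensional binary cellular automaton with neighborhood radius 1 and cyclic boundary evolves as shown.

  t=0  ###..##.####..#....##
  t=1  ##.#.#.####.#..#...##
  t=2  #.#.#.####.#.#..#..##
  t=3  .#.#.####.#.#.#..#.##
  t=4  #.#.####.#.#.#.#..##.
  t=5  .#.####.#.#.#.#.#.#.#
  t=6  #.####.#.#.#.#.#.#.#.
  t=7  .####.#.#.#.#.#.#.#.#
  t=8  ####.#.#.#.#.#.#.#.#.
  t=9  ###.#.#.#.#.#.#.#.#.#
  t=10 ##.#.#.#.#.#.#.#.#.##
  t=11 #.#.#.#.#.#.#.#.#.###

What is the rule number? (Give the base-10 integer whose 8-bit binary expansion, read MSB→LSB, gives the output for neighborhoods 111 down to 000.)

  ### -> #   bit 7 = 1  t=0,i=0
  ##. -> .   bit 6 = 0  t=0,i=2
  #.# -> #   bit 5 = 1  t=0,i=7
  #.. -> #   bit 4 = 1  t=0,i=3
  .## -> #   bit 3 = 1  t=0,i=5
  .#. -> .   bit 2 = 0  t=0,i=14
  ..# -> .   bit 1 = 0  t=0,i=4
  ... -> .   bit 0 = 0  t=0,i=16
  bits 10111000 = 184

184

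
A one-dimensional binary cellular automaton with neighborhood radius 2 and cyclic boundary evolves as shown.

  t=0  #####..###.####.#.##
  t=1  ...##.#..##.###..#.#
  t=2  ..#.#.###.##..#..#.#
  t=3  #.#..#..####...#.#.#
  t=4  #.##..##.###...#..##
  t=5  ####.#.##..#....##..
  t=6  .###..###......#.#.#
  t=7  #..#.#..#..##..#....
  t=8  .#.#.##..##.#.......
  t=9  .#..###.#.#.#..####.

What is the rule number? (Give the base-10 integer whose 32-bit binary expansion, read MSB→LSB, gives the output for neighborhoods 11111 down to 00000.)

2019080745

  [31] ##### => .  t=0,i=0
  [30] ####. => #  t=0,i=3
  [29] ###.# => #  t=0,i=9
  [28] ###.. => #  t=0,i=4
  [27] ##.## => #  t=0,i=10
  [26] ##.#. => .  t=0,i=15
  [25] ##..# => .  t=0,i=5
  [24] ##... => .  t=3,i=12
  [23] #.### => .  t=0,i=11
  [22] #.##. => #  t=2,i=10
  [21] #.#.# => .  t=0,i=16
  [20] #.#.. => #  t=1,i=6
  [19] #..## => #  t=0,i=6
  [18] #..#. => .  t=1,i=16
  [17] #...# => .  t=1,i=1
  [16] #.... => .  t=5,i=13
  [15] .#### => #  t=0,i=12
  [14] .###. => .  t=0,i=8
  [13] .##.# => #  t=1,i=4
  [12] .##.. => #  t=2,i=11
  [11] .#.## => #  t=0,i=17
  [10] .#.#. => .  t=1,i=18
  [9] .#..# => #  t=1,i=7
  [8] .#... => .  t=1,i=0
  [7] ..### => .  t=0,i=7
  [6] ..##. => .  t=1,i=3
  [5] ..#.# => #  t=1,i=17
  [4] ..#.. => .  t=2,i=14
  [3] ...## => #  t=1,i=2
  [2] ...#. => .  t=3,i=14
  [1] ....# => .  t=5,i=14
  [0] ..... => #  t=6,i=11
  bits 01111000010110001011101000101001 = 2019080745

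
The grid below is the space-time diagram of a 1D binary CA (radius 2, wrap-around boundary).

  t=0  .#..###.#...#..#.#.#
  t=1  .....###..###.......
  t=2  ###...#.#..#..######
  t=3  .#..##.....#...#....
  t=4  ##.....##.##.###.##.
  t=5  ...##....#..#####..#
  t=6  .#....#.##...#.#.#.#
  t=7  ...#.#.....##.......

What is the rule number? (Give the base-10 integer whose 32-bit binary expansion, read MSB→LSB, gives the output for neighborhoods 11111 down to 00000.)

  nb #####: next=.  (t=2,i=0, bit31=0)
  nb ####.: next=#  (t=2,i=1, bit30=1)
  nb ###.#: next=#  (t=0,i=6, bit29=1)
  nb ###..: next=.  (t=1,i=7, bit28=0)
  nb ##.##: next=#  (t=4,i=9, bit27=1)
  nb ##.#.: next=#  (t=0,i=7, bit26=1)
  nb ##..#: next=#  (t=1,i=8, bit25=1)
  nb ##...: next=.  (t=1,i=13, bit24=0)
  nb #.###: next=#  (t=4,i=13, bit23=1)
  nb #.##.: next=.  (t=4,i=0, bit22=0)
  nb #.#.#: next=.  (t=0,i=17, bit21=0)
  nb #.#..: next=.  (t=0,i=1, bit20=0)
  nb #..##: next=.  (t=0,i=3, bit19=0)
  nb #..#.: next=.  (t=0,i=14, bit18=0)
  nb #...#: next=#  (t=0,i=10, bit17=1)
  nb #....: next=#  (t=1,i=14, bit16=1)
  nb .####: next=#  (t=2,i=15, bit15=1)
  nb .###.: next=#  (t=0,i=5, bit14=1)
  nb .##.#: next=.  (t=4,i=8, bit13=0)
  nb .##..: next=.  (t=3,i=5, bit12=0)
  nb .#.##: next=.  (t=6,i=7, bit11=0)
  nb .#.#.: next=.  (t=0,i=0, bit10=0)
  nb .#..#: next=.  (t=0,i=2, bit9=0)
  nb .#...: next=.  (t=0,i=9, bit8=0)
  nb ..###: next=.  (t=0,i=4, bit7=0)
  nb ..##.: next=.  (t=3,i=4, bit6=0)
  nb ..#.#: next=.  (t=0,i=15, bit5=0)
  nb ..#..: next=#  (t=0,i=12, bit4=1)
  nb ...##: next=.  (t=1,i=4, bit3=0)
  nb ...#.: next=#  (t=0,i=11, bit2=1)
  nb ....#: next=.  (t=1,i=3, bit1=0)
  nb .....: next=#  (t=1,i=0, bit0=1)
  bits 01101110100000111100000000010101 = 1854128149

1854128149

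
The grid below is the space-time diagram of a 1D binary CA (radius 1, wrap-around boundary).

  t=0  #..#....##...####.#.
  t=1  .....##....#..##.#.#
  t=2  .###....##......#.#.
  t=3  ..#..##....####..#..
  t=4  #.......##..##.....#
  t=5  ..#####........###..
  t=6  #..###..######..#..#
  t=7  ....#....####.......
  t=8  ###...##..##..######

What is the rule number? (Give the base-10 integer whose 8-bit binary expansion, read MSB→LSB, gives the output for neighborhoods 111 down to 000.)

161

  [7] ### => #  t=0,i=14
  [6] ##. => .  t=0,i=9
  [5] #.# => #  t=0,i=17
  [4] #.. => .  t=0,i=1
  [3] .## => .  t=0,i=8
  [2] .#. => .  t=0,i=0
  [1] ..# => .  t=0,i=2
  [0] ... => #  t=0,i=5
  bits 10100001 = 161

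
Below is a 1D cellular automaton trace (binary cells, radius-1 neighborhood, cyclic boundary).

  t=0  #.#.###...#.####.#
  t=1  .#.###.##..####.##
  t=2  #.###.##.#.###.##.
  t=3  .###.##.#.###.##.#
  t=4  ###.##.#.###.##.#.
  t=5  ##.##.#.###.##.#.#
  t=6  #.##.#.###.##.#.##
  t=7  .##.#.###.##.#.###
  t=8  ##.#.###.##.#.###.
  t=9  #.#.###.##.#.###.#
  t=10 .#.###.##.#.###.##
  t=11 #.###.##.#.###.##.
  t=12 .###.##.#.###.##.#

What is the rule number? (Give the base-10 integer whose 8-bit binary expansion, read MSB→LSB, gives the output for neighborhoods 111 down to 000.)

  ### -> #   bit 7 = 1  t=0,i=5
  ##. -> .   bit 6 = 0  t=0,i=0
  #.# -> #   bit 5 = 1  t=0,i=1
  #.. -> #   bit 4 = 1  t=0,i=7
  .## -> #   bit 3 = 1  t=0,i=4
  .#. -> .   bit 2 = 0  t=0,i=2
  ..# -> .   bit 1 = 0  t=0,i=9
  ... -> #   bit 0 = 1  t=0,i=8
  bits 10111001 = 185

185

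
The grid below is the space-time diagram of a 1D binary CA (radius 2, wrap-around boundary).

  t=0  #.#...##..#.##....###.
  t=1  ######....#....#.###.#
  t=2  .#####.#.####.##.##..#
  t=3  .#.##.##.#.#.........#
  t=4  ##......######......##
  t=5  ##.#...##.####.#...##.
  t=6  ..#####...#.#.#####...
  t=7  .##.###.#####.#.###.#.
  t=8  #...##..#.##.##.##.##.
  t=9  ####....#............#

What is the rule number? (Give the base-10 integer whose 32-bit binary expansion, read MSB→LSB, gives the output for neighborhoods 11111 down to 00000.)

3569042876

  [31] ##### => #  t=1,i=1
  [30] ####. => #  t=1,i=4
  [29] ###.# => .  t=0,i=20
  [28] ###.. => #  t=1,i=5
  [27] ##.## => .  t=1,i=20
  [26] ##.#. => #  t=0,i=21
  [25] ##..# => .  t=0,i=8
  [24] ##... => .  t=0,i=14
  [23] #.### => #  t=1,i=17
  [22] #.##. => .  t=0,i=12
  [21] #.#.# => #  t=0,i=0
  [20] #.#.. => #  t=0,i=2
  [19] #..## => #  t=7,i=0
  [18] #..#. => .  t=0,i=9
  [17] #...# => #  t=0,i=4
  [16] #.... => #  t=0,i=15
  [15] .#### => .  t=1,i=0
  [14] .###. => #  t=0,i=19
  [13] .##.# => .  t=2,i=15
  [12] .##.. => .  t=0,i=7
  [11] .#.## => .  t=0,i=11
  [10] .#.#. => #  t=0,i=1
  [9] .#..# => .  t=7,i=21
  [8] .#... => #  t=0,i=3
  [7] ..### => #  t=0,i=18
  [6] ..##. => .  t=0,i=6
  [5] ..#.# => #  t=0,i=10
  [4] ..#.. => #  t=1,i=10
  [3] ...## => #  t=0,i=5
  [2] ...#. => #  t=1,i=9
  [1] ....# => .  t=0,i=16
  [0] ..... => .  t=3,i=14
  bits 11010100101110110100010110111100 = 3569042876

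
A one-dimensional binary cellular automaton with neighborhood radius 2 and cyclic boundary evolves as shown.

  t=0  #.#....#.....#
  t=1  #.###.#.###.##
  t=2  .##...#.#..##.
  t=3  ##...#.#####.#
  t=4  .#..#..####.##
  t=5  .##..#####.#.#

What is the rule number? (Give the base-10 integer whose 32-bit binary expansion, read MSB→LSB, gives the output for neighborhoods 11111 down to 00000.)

3669600205

  #####|#  b31=1 t=3,i=9
  ####.|#  b30=1 t=3,i=10
  ###.#|.  b29=0 t=1,i=0
  ###..|#  b28=1 t=3,i=1
  ##.##|#  b27=1 t=1,i=1
  ##.#.|.  b26=0 t=0,i=1
  ##..#|#  b25=1 t=2,i=13
  ##...|.  b24=0 t=2,i=3
  #.###|#  b23=1 t=1,i=2
  #.##.|.  b22=0 t=4,i=12
  #.#.#|#  b21=1 t=1,i=6
  #.#..|#  b20=1 t=0,i=2
  #..##|#  b19=1 t=2,i=0
  #..#.|.  b18=0 t=4,i=3
  #...#|.  b17=0 t=2,i=4
  #....|#  b16=1 t=0,i=4
  .####|#  b15=1 t=3,i=8
  .###.|.  b14=0 t=1,i=3
  .##.#|#  b13=1 t=0,i=0
  .##..|.  b12=0 t=2,i=2
  .#.##|.  b11=0 t=1,i=7
  .#.#.|#  b10=1 t=2,i=7
  .#..#|#  b9=1 t=2,i=9
  .#...|#  b8=1 t=0,i=3
  ..###|#  b7=1 t=4,i=7
  ..##.|#  b6=1 t=0,i=13
  ..#.#|.  b5=0 t=2,i=6
  ..#..|.  b4=0 t=0,i=7
  ...##|#  b3=1 t=0,i=12
  ...#.|#  b2=1 t=0,i=6
  ....#|.  b1=0 t=0,i=5
  .....|#  b0=1 t=0,i=10
  bits 11011010101110011010011111001101 = 3669600205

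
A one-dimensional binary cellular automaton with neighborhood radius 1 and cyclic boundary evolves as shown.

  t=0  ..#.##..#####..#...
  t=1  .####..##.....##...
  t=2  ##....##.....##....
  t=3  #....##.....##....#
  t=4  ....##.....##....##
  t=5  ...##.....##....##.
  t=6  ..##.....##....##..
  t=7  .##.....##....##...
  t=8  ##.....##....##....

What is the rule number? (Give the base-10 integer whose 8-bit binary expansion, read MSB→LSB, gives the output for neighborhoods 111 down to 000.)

  ### -> .   bit 7 = 0  t=0,i=9
  ##. -> .   bit 6 = 0  t=0,i=5
  #.# -> #   bit 5 = 1  t=0,i=3
  #.. -> .   bit 4 = 0  t=0,i=6
  .## -> #   bit 3 = 1  t=0,i=4
  .#. -> #   bit 2 = 1  t=0,i=2
  ..# -> #   bit 1 = 1  t=0,i=1
  ... -> .   bit 0 = 0  t=0,i=0
  bits 00101110 = 46

46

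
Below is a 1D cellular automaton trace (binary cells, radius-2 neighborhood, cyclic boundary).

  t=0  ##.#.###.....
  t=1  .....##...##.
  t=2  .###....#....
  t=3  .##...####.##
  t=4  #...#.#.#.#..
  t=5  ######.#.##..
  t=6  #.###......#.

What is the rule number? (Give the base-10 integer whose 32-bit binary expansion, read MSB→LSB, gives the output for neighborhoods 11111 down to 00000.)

3398583735

  nb #####: next=#  (t=5,i=2, bit31=1)
  nb ####.: next=#  (t=3,i=8, bit30=1)
  nb ###.#: next=.  (t=3,i=9, bit29=0)
  nb ###..: next=.  (t=0,i=7, bit28=0)
  nb ##.##: next=#  (t=3,i=0, bit27=1)
  nb ##.#.: next=.  (t=0,i=2, bit26=0)
  nb ##..#: next=#  (t=5,i=11, bit25=1)
  nb ##...: next=.  (t=0,i=8, bit24=0)
  nb #.###: next=#  (t=0,i=5, bit23=1)
  nb #.##.: next=.  (t=3,i=1, bit22=0)
  nb #.#.#: next=.  (t=0,i=3, bit21=0)
  nb #.#..: next=#  (t=4,i=10, bit20=1)
  nb #..##: next=.  (t=5,i=12, bit19=0)
  nb #..#.: next=.  (t=4,i=12, bit18=0)
  nb #...#: next=#  (t=1,i=8, bit17=1)
  nb #....: next=.  (t=0,i=9, bit16=0)
  nb .####: next=.  (t=3,i=7, bit15=0)
  nb .###.: next=#  (t=0,i=6, bit14=1)
  nb .##.#: next=.  (t=0,i=1, bit13=0)
  nb .##..: next=.  (t=1,i=6, bit12=0)
  nb .#.##: next=.  (t=0,i=4, bit11=0)
  nb .#.#.: next=#  (t=4,i=5, bit10=1)
  nb .#..#: next=.  (t=4,i=11, bit9=0)
  nb .#...: next=#  (t=2,i=9, bit8=1)
  nb ..###: next=#  (t=2,i=1, bit7=1)
  nb ..##.: next=.  (t=0,i=0, bit6=0)
  nb ..#.#: next=#  (t=4,i=4, bit5=1)
  nb ..#..: next=#  (t=2,i=8, bit4=1)
  nb ...##: next=.  (t=0,i=12, bit3=0)
  nb ...#.: next=#  (t=2,i=7, bit2=1)
  nb ....#: next=#  (t=0,i=11, bit1=1)
  nb .....: next=#  (t=0,i=10, bit0=1)
  bits 11001010100100100100010110110111 = 3398583735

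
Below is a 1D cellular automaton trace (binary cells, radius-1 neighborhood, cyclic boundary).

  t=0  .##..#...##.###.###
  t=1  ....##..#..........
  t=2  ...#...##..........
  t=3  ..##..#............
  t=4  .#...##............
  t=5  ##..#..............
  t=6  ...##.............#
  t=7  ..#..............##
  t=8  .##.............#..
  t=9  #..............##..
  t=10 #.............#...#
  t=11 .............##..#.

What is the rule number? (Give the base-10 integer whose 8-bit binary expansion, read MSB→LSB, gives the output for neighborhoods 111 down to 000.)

6

  nb ###: next=.  (t=0,i=13, bit7=0)
  nb ##.: next=.  (t=0,i=2, bit6=0)
  nb #.#: next=.  (t=0,i=0, bit5=0)
  nb #..: next=.  (t=0,i=3, bit4=0)
  nb .##: next=.  (t=0,i=1, bit3=0)
  nb .#.: next=#  (t=0,i=5, bit2=1)
  nb ..#: next=#  (t=0,i=4, bit1=1)
  nb ...: next=.  (t=0,i=7, bit0=0)
  bits 00000110 = 6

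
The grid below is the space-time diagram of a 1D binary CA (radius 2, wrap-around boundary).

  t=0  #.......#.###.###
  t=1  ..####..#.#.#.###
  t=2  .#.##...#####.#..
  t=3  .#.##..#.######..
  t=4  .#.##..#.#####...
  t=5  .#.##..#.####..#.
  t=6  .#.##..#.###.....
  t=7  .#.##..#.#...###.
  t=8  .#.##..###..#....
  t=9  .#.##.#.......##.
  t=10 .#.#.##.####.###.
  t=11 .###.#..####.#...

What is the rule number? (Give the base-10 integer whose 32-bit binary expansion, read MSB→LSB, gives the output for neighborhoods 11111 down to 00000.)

  [31] ##### => #  t=2,i=10
  [30] ####. => #  t=0,i=16
  [29] ###.# => #  t=0,i=12
  [28] ###.. => .  t=0,i=0
  [27] ##.## => .  t=0,i=13
  [26] ##.#. => #  t=2,i=13
  [25] ##..# => .  t=1,i=0
  [24] ##... => .  t=0,i=1
  [23] #.### => #  t=0,i=10
  [22] #.##. => #  t=2,i=3
  [21] #.#.# => #  t=1,i=10
  [20] #.#.. => #  t=2,i=14
  [19] #..## => #  t=1,i=1
  [18] #..#. => .  t=1,i=7
  [17] #...# => .  t=2,i=6
  [16] #.... => #  t=0,i=2
  [15] .#### => #  t=0,i=15
  [14] .###. => .  t=0,i=11
  [13] .##.# => .  t=9,i=4
  [12] .##.. => #  t=2,i=4
  [11] .#.## => .  t=0,i=9
  [10] .#.#. => #  t=1,i=9
  [9] .#..# => .  t=5,i=16
  [8] .#... => .  t=2,i=15
  [7] ..### => .  t=1,i=2
  [6] ..##. => #  t=9,i=14
  [5] ..#.# => #  t=0,i=8
  [4] ..#.. => .  t=5,i=15
  [3] ...## => #  t=2,i=7
  [2] ...#. => .  t=0,i=7
  [1] ....# => .  t=0,i=6
  [0] ..... => #  t=0,i=3
  bits 11100100111110011001010001101001 = 3841561705

3841561705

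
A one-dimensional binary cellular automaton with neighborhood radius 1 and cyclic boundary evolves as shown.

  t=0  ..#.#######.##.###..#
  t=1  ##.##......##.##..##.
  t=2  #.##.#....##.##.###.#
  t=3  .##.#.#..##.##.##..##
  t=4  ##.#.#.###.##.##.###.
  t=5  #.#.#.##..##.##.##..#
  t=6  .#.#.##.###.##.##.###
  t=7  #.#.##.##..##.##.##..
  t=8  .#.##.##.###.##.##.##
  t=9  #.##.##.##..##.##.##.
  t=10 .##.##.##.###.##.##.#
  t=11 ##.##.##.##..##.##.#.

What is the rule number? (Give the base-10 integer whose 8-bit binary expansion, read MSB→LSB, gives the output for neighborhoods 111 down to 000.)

58

  ###|.  b7=0 t=0,i=5
  ##.|.  b6=0 t=0,i=10
  #.#|#  b5=1 t=0,i=3
  #..|#  b4=1 t=0,i=0
  .##|#  b3=1 t=0,i=4
  .#.|.  b2=0 t=0,i=2
  ..#|#  b1=1 t=0,i=1
  ...|.  b0=0 t=1,i=6
  bits 00111010 = 58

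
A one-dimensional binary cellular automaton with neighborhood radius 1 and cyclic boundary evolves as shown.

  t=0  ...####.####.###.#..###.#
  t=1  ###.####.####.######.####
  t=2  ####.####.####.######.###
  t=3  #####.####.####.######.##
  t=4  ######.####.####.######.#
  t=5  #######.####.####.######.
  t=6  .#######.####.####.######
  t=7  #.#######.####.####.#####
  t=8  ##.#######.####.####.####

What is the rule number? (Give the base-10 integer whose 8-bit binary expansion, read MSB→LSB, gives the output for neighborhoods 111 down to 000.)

  ### -> #   bit 7 = 1  t=0,i=4
  ##. -> #   bit 6 = 1  t=0,i=6
  #.# -> #   bit 5 = 1  t=0,i=7
  #.. -> #   bit 4 = 1  t=0,i=0
  .## -> .   bit 3 = 0  t=0,i=3
  .#. -> #   bit 2 = 1  t=0,i=17
  ..# -> #   bit 1 = 1  t=0,i=2
  ... -> #   bit 0 = 1  t=0,i=1
  bits 11110111 = 247

247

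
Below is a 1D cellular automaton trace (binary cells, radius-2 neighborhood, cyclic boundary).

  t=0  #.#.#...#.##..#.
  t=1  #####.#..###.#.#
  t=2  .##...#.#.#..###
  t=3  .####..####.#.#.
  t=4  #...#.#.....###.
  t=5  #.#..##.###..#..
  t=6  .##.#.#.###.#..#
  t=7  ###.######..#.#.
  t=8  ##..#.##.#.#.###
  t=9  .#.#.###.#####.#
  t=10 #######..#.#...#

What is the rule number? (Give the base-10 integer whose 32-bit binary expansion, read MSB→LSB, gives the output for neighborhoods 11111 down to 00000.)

  ##### -> #   bit 31 = 1  t=1,i=1
  ####. -> .   bit 30 = 0  t=1,i=3
  ###.# -> .   bit 29 = 0  t=1,i=4
  ###.. -> #   bit 28 = 1  t=3,i=4
  ##.## -> .   bit 27 = 0  t=2,i=0
  ##.#. -> .   bit 26 = 0  t=1,i=5
  ##..# -> .   bit 25 = 0  t=0,i=12
  ##... -> #   bit 24 = 1  t=2,i=3
  #.### -> #   bit 23 = 1  t=1,i=15
  #.##. -> #   bit 22 = 1  t=0,i=10
  #.#.# -> #   bit 21 = 1  t=0,i=0
  #.#.. -> #   bit 20 = 1  t=0,i=4
  #..## -> #   bit 19 = 1  t=1,i=8
  #..#. -> #   bit 18 = 1  t=0,i=13
  #...# -> #   bit 17 = 1  t=0,i=6
  #.... -> #   bit 16 = 1  t=4,i=8
  .#### -> .   bit 15 = 0  t=1,i=0
  .###. -> #   bit 14 = 1  t=1,i=10
  .##.# -> #   bit 13 = 1  t=5,i=6
  .##.. -> #   bit 12 = 1  t=0,i=11
  .#.## -> #   bit 11 = 1  t=0,i=9
  .#.#. -> #   bit 10 = 1  t=0,i=1
  .#..# -> .   bit 9 = 0  t=1,i=7
  .#... -> .   bit 8 = 0  t=0,i=5
  ..### -> .   bit 7 = 0  t=1,i=9
  ..##. -> .   bit 6 = 0  t=5,i=5
  ..#.# -> .   bit 5 = 0  t=0,i=8
  ..#.. -> .   bit 4 = 0  t=5,i=13
  ...## -> .   bit 3 = 0  t=4,i=11
  ...#. -> .   bit 2 = 0  t=0,i=7
  ....# -> #   bit 1 = 1  t=4,i=10
  ..... -> #   bit 0 = 1  t=4,i=9
  bits 10010001111111110111110000000011 = 2449439747

2449439747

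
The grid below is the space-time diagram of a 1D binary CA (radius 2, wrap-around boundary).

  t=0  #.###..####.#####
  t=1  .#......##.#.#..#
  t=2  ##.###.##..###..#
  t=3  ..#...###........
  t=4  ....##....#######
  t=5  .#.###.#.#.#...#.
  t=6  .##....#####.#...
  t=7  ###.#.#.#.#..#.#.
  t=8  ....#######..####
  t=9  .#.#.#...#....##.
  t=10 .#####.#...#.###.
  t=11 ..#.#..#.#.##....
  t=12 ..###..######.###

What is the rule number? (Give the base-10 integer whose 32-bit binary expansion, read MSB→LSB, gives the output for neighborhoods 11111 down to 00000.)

  [31] ##### => .  t=0,i=14
  [30] ####. => #  t=0,i=9
  [29] ###.# => .  t=0,i=0
  [28] ###.. => .  t=0,i=4
  [27] ##.## => #  t=0,i=1
  [26] ##.#. => .  t=1,i=10
  [25] ##..# => .  t=0,i=5
  [24] ##... => .  t=3,i=9
  [23] #.### => .  t=0,i=2
  [22] #.##. => #  t=2,i=7
  [21] #.#.# => #  t=1,i=11
  [20] #.#.. => #  t=1,i=1
  [19] #..## => .  t=0,i=6
  [18] #..#. => .  t=1,i=15
  [17] #...# => #  t=3,i=4
  [16] #.... => #  t=1,i=3
  [15] .#### => #  t=0,i=8
  [14] .###. => .  t=0,i=3
  [13] .##.# => .  t=1,i=9
  [12] .##.. => #  t=2,i=8
  [11] .#.## => #  t=5,i=2
  [10] .#.#. => #  t=1,i=0
  [9] .#..# => .  t=1,i=14
  [8] .#... => .  t=1,i=2
  [7] ..### => .  t=0,i=7
  [6] ..##. => #  t=1,i=8
  [5] ..#.# => #  t=1,i=16
  [4] ..#.. => .  t=3,i=2
  [3] ...## => #  t=1,i=7
  [2] ...#. => .  t=3,i=1
  [1] ....# => .  t=1,i=6
  [0] ..... => #  t=1,i=4
  bits 01001000011100111001110001101001 = 1215536233

1215536233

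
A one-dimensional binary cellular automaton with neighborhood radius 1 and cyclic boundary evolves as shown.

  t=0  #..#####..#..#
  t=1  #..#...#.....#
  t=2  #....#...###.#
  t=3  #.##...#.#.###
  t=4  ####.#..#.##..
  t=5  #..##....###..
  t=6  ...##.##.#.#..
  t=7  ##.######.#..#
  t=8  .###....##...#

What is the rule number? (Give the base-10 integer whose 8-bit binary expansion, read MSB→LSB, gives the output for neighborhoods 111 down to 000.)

105

  [7] ### => .  t=0,i=4
  [6] ##. => #  t=0,i=0
  [5] #.# => #  t=2,i=12
  [4] #.. => .  t=0,i=1
  [3] .## => #  t=0,i=3
  [2] .#. => .  t=0,i=10
  [1] ..# => .  t=0,i=2
  [0] ... => #  t=1,i=5
  bits 01101001 = 105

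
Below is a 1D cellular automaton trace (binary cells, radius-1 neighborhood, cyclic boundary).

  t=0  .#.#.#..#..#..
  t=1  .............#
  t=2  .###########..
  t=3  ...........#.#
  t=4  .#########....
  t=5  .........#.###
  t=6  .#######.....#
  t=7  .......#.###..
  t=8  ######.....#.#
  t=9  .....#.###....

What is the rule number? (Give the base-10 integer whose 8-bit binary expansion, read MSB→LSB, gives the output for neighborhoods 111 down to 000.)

65

  ###|.  b7=0 t=2,i=2
  ##.|#  b6=1 t=2,i=11
  #.#|.  b5=0 t=0,i=2
  #..|.  b4=0 t=0,i=6
  .##|.  b3=0 t=2,i=1
  .#.|.  b2=0 t=0,i=1
  ..#|.  b1=0 t=0,i=0
  ...|#  b0=1 t=0,i=13
  bits 01000001 = 65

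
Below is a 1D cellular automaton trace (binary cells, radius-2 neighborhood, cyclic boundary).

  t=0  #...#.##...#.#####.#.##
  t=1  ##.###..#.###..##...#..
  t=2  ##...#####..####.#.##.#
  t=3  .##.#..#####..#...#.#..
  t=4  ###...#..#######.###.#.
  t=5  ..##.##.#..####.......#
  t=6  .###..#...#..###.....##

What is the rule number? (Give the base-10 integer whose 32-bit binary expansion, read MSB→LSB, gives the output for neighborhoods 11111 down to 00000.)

3540790652

  nb #####: next=#  (t=0,i=15, bit31=1)
  nb ####.: next=#  (t=0,i=16, bit30=1)
  nb ###.#: next=.  (t=0,i=17, bit29=0)
  nb ###..: next=#  (t=0,i=0, bit28=1)
  nb ##.##: next=.  (t=1,i=2, bit27=0)
  nb ##.#.: next=.  (t=0,i=18, bit26=0)
  nb ##..#: next=#  (t=1,i=6, bit25=1)
  nb ##...: next=#  (t=0,i=1, bit24=1)
  nb #.###: next=.  (t=0,i=13, bit23=0)
  nb #.##.: next=.  (t=0,i=6, bit22=0)
  nb #.#.#: next=.  (t=0,i=19, bit21=0)
  nb #.#..: next=.  (t=3,i=4, bit20=0)
  nb #..##: next=#  (t=1,i=14, bit19=1)
  nb #..#.: next=#  (t=1,i=7, bit18=1)
  nb #...#: next=.  (t=0,i=2, bit17=0)
  nb #....: next=.  (t=5,i=16, bit16=0)
  nb .####: next=.  (t=0,i=14, bit15=0)
  nb .###.: next=.  (t=0,i=22, bit14=0)
  nb .##.#: next=#  (t=1,i=1, bit13=1)
  nb .##..: next=.  (t=0,i=7, bit12=0)
  nb .#.##: next=#  (t=0,i=5, bit11=1)
  nb .#.#.: next=#  (t=3,i=19, bit10=1)
  nb .#..#: next=.  (t=1,i=21, bit9=0)
  nb .#...: next=#  (t=3,i=15, bit8=1)
  nb ..###: next=.  (t=2,i=5, bit7=0)
  nb ..##.: next=#  (t=1,i=0, bit6=1)
  nb ..#.#: next=#  (t=0,i=4, bit5=1)
  nb ..#..: next=#  (t=1,i=20, bit4=1)
  nb ...##: next=#  (t=2,i=4, bit3=1)
  nb ...#.: next=#  (t=0,i=3, bit2=1)
  nb ....#: next=.  (t=5,i=20, bit1=0)
  nb .....: next=.  (t=5,i=17, bit0=0)
  bits 11010011000011000010110101111100 = 3540790652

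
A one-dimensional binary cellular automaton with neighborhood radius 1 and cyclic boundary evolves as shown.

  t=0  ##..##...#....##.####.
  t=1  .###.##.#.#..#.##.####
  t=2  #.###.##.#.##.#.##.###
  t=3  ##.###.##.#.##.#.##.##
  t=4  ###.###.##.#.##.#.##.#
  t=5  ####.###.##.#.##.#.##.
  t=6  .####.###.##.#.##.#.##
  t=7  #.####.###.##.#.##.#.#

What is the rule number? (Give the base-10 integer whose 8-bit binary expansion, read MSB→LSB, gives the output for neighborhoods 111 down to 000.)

  nb ###: next=#  (t=0,i=18, bit7=1)
  nb ##.: next=#  (t=0,i=1, bit6=1)
  nb #.#: next=#  (t=0,i=16, bit5=1)
  nb #..: next=#  (t=0,i=2, bit4=1)
  nb .##: next=.  (t=0,i=0, bit3=0)
  nb .#.: next=.  (t=0,i=9, bit2=0)
  nb ..#: next=#  (t=0,i=3, bit1=1)
  nb ...: next=.  (t=0,i=7, bit0=0)
  bits 11110010 = 242

242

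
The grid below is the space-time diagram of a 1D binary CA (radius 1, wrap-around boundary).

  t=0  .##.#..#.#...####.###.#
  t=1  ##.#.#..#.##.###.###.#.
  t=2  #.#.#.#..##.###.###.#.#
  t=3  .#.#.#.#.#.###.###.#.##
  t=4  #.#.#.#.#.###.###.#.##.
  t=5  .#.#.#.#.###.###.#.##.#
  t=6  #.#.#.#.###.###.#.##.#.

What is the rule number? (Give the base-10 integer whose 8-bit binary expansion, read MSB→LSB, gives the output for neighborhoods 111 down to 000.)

  [7] ### => #  t=0,i=14
  [6] ##. => .  t=0,i=2
  [5] #.# => #  t=0,i=0
  [4] #.. => #  t=0,i=5
  [3] .## => #  t=0,i=1
  [2] .#. => .  t=0,i=4
  [1] ..# => .  t=0,i=6
  [0] ... => #  t=0,i=11
  bits 10111001 = 185

185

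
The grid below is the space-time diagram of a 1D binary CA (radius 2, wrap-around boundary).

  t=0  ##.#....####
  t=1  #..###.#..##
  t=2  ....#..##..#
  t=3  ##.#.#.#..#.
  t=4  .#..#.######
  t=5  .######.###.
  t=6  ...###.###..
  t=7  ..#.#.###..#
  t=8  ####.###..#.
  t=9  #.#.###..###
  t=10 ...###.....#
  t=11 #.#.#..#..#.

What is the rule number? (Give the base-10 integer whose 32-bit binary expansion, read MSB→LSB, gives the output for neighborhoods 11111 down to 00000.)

3365236588

  #####|#  b31=1 t=0,i=10
  ####.|#  b30=1 t=0,i=0
  ###.#|.  b29=0 t=0,i=1
  ###..|.  b28=0 t=1,i=0
  ##.##|#  b27=1 t=5,i=7
  ##.#.|.  b26=0 t=0,i=2
  ##..#|.  b25=0 t=1,i=1
  ##...|.  b24=0 t=6,i=10
  #.###|#  b23=1 t=4,i=6
  #.##.|.  b22=0 t=3,i=0
  #.#.#|.  b21=0 t=3,i=3
  #.#..|#  b20=1 t=0,i=3
  #..##|.  b19=0 t=1,i=2
  #..#.|#  b18=1 t=2,i=10
  #...#|.  b17=0 t=10,i=1
  #....|#  b16=1 t=0,i=5
  .####|.  b15=0 t=0,i=9
  .###.|#  b14=1 t=1,i=4
  .##.#|#  b13=1 t=3,i=1
  .##..|.  b12=0 t=2,i=8
  .#.##|#  b11=1 t=3,i=11
  .#.#.|#  b10=1 t=3,i=4
  .#..#|#  b9=1 t=1,i=8
  .#...|#  b8=1 t=0,i=4
  ..###|.  b7=0 t=0,i=8
  ..##.|#  b6=1 t=2,i=7
  ..#.#|#  b5=1 t=3,i=10
  ..#..|.  b4=0 t=2,i=4
  ...##|#  b3=1 t=0,i=7
  ...#.|#  b2=1 t=2,i=3
  ....#|.  b1=0 t=0,i=6
  .....|.  b0=0 t=6,i=0
  bits 11001000100101010110111101101100 = 3365236588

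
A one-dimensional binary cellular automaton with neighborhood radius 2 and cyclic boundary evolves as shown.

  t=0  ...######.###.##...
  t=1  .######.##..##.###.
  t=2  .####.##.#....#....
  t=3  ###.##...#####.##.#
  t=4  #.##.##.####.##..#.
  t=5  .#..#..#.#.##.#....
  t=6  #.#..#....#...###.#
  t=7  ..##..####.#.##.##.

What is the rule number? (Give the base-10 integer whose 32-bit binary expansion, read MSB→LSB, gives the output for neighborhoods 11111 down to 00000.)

  ##### -> #   bit 31 = 1  t=0,i=5
  ####. -> .   bit 30 = 0  t=0,i=7
  ###.# -> #   bit 29 = 1  t=0,i=8
  ###.. -> .   bit 28 = 0  t=1,i=17
  ##.## -> #   bit 27 = 1  t=0,i=9
  ##.#. -> .   bit 26 = 0  t=2,i=8
  ##..# -> .   bit 25 = 0  t=1,i=10
  ##... -> #   bit 24 = 1  t=0,i=16
  #.### -> .   bit 23 = 0  t=0,i=10
  #.##. -> .   bit 22 = 0  t=0,i=14
  #.#.# -> .   bit 21 = 0  t=4,i=0
  #.#.. -> #   bit 20 = 1  t=2,i=9
  #..## -> .   bit 19 = 0  t=1,i=0
  #..#. -> .   bit 18 = 0  t=4,i=16
  #...# -> .   bit 17 = 0  t=3,i=7
  #.... -> #   bit 16 = 1  t=0,i=17
  .#### -> #   bit 15 = 1  t=0,i=4
  .###. -> .   bit 14 = 0  t=0,i=11
  .##.# -> .   bit 13 = 0  t=1,i=13
  .##.. -> #   bit 12 = 1  t=0,i=15
  .#.## -> #   bit 11 = 1  t=4,i=1
  .#.#. -> .   bit 10 = 0  t=4,i=18
  .#..# -> #   bit 9 = 1  t=5,i=2
  .#... -> #   bit 8 = 1  t=2,i=10
  ..### -> #   bit 7 = 1  t=0,i=3
  ..##. -> .   bit 6 = 0  t=1,i=12
  ..#.# -> .   bit 5 = 0  t=4,i=17
  ..#.. -> .   bit 4 = 0  t=2,i=14
  ...## -> #   bit 3 = 1  t=0,i=2
  ...#. -> #   bit 2 = 1  t=2,i=13
  ....# -> #   bit 1 = 1  t=0,i=1
  ..... -> .   bit 0 = 0  t=0,i=0
  bits 10101001000100011001101110001110 = 2836503438

2836503438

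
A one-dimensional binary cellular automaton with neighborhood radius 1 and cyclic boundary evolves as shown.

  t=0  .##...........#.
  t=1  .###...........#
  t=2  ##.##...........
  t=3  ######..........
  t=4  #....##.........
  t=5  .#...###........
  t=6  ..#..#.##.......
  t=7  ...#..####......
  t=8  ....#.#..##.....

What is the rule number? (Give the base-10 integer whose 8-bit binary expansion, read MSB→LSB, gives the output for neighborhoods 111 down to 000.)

120

  ###|.  b7=0 t=1,i=2
  ##.|#  b6=1 t=0,i=2
  #.#|#  b5=1 t=1,i=0
  #..|#  b4=1 t=0,i=3
  .##|#  b3=1 t=0,i=1
  .#.|.  b2=0 t=0,i=14
  ..#|.  b1=0 t=0,i=0
  ...|.  b0=0 t=0,i=4
  bits 01111000 = 120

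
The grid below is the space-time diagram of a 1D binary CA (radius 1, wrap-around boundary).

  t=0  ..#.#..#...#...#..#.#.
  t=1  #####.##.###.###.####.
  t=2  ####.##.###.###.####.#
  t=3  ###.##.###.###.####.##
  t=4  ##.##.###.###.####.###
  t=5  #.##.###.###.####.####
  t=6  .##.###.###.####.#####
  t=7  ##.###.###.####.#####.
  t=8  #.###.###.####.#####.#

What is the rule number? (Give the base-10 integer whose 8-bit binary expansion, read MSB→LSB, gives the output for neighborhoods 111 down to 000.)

175

  nb ###: next=#  (t=1,i=1, bit7=1)
  nb ##.: next=.  (t=1,i=4, bit6=0)
  nb #.#: next=#  (t=0,i=3, bit5=1)
  nb #..: next=.  (t=0,i=5, bit4=0)
  nb .##: next=#  (t=1,i=0, bit3=1)
  nb .#.: next=#  (t=0,i=2, bit2=1)
  nb ..#: next=#  (t=0,i=1, bit1=1)
  nb ...: next=#  (t=0,i=0, bit0=1)
  bits 10101111 = 175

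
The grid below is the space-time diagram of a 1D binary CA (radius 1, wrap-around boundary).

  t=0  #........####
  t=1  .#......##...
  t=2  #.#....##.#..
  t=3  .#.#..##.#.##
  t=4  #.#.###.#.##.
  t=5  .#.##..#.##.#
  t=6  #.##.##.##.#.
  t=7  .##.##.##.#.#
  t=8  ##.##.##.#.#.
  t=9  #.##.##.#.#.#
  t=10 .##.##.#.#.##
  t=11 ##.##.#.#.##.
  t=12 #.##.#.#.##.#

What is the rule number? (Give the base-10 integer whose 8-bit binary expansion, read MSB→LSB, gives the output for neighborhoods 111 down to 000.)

58

  [7] ### => .  t=0,i=10
  [6] ##. => .  t=0,i=0
  [5] #.# => #  t=2,i=1
  [4] #.. => #  t=0,i=1
  [3] .## => #  t=0,i=9
  [2] .#. => .  t=1,i=1
  [1] ..# => #  t=0,i=8
  [0] ... => .  t=0,i=2
  bits 00111010 = 58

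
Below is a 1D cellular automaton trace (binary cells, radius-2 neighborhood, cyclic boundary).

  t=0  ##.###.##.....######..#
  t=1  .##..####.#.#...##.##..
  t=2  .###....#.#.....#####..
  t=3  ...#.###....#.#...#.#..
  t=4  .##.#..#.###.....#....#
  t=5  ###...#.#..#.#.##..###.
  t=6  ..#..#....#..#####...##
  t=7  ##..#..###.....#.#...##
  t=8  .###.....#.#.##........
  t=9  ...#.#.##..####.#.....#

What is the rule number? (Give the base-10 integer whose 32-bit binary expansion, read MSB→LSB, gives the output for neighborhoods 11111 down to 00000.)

  nb #####: next=#  (t=0,i=16, bit31=1)
  nb ####.: next=.  (t=0,i=18, bit30=0)
  nb ###.#: next=#  (t=0,i=1, bit29=1)
  nb ###..: next=#  (t=0,i=19, bit28=1)
  nb ##.##: next=#  (t=0,i=2, bit27=1)
  nb ##.#.: next=.  (t=1,i=9, bit26=0)
  nb ##..#: next=#  (t=0,i=20, bit25=1)
  nb ##...: next=.  (t=0,i=9, bit24=0)
  nb #.###: next=.  (t=0,i=3, bit23=0)
  nb #.##.: next=#  (t=0,i=7, bit22=1)
  nb #.#.#: next=#  (t=1,i=10, bit21=1)
  nb #.#..: next=.  (t=1,i=12, bit20=0)
  nb #..##: next=.  (t=0,i=21, bit19=0)
  nb #..#.: next=#  (t=4,i=6, bit18=1)
  nb #...#: next=.  (t=1,i=14, bit17=0)
  nb #....: next=#  (t=0,i=10, bit16=1)
  nb .####: next=.  (t=0,i=15, bit15=0)
  nb .###.: next=.  (t=0,i=0, bit14=0)
  nb .##.#: next=#  (t=1,i=17, bit13=1)
  nb .##..: next=#  (t=0,i=8, bit12=1)
  nb .#.##: next=#  (t=3,i=4, bit11=1)
  nb .#.#.: next=.  (t=1,i=11, bit10=0)
  nb .#..#: next=.  (t=4,i=5, bit9=0)
  nb .#...: next=.  (t=1,i=13, bit8=0)
  nb ..###: next=.  (t=0,i=14, bit7=0)
  nb ..##.: next=#  (t=1,i=1, bit6=1)
  nb ..#.#: next=.  (t=2,i=8, bit5=0)
  nb ..#..: next=.  (t=4,i=17, bit4=0)
  nb ...##: next=.  (t=0,i=13, bit3=0)
  nb ...#.: next=#  (t=2,i=7, bit2=1)
  nb ....#: next=#  (t=0,i=12, bit1=1)
  nb .....: next=.  (t=0,i=11, bit0=0)
  bits 10111010011001010011100001000110 = 3127195718

3127195718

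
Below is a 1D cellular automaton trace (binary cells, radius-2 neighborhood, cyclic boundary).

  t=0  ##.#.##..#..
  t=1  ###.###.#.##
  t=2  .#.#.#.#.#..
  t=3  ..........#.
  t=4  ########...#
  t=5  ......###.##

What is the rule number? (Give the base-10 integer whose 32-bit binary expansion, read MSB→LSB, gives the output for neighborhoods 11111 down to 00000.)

  [31] ##### => .  t=1,i=0
  [30] ####. => #  t=1,i=1
  [29] ###.# => .  t=1,i=2
  [28] ###.. => #  t=4,i=7
  [27] ##.## => #  t=1,i=3
  [26] ##.#. => #  t=0,i=2
  [25] ##..# => .  t=0,i=7
  [24] ##... => #  t=4,i=8
  [23] #.### => .  t=1,i=4
  [22] #.##. => #  t=0,i=5
  [21] #.#.# => .  t=0,i=3
  [20] #.#.. => .  t=2,i=9
  [19] #..## => #  t=0,i=11
  [18] #..#. => #  t=0,i=8
  [17] #...# => .  t=2,i=11
  [16] #.... => #  t=3,i=0
  [15] .#### => .  t=1,i=11
  [14] .###. => #  t=1,i=5
  [13] .##.# => #  t=0,i=1
  [12] .##.. => #  t=0,i=6
  [11] .#.## => #  t=0,i=4
  [10] .#.#. => .  t=2,i=2
  [9] .#..# => #  t=0,i=10
  [8] .#... => #  t=2,i=10
  [7] ..### => #  t=4,i=11
  [6] ..##. => #  t=0,i=0
  [5] ..#.# => .  t=2,i=1
  [4] ..#.. => .  t=0,i=9
  [3] ...## => #  t=4,i=10
  [2] ...#. => .  t=2,i=0
  [1] ....# => .  t=3,i=8
  [0] ..... => #  t=3,i=1
  bits 01011101010011010111101111001001 = 1565359049

1565359049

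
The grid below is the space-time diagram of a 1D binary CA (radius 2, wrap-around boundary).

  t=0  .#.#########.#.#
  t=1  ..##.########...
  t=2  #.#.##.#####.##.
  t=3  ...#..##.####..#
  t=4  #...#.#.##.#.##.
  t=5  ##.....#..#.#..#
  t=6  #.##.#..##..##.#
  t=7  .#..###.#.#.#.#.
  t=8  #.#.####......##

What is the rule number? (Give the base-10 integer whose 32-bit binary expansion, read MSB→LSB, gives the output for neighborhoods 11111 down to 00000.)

  nb #####: next=#  (t=0,i=5, bit31=1)
  nb ####.: next=#  (t=0,i=10, bit30=1)
  nb ###.#: next=#  (t=0,i=11, bit29=1)
  nb ###..: next=.  (t=1,i=12, bit28=0)
  nb ##.##: next=#  (t=1,i=4, bit27=1)
  nb ##.#.: next=#  (t=0,i=12, bit26=1)
  nb ##..#: next=#  (t=3,i=13, bit25=1)
  nb ##...: next=#  (t=1,i=13, bit24=1)
  nb #.###: next=#  (t=0,i=3, bit23=1)
  nb #.##.: next=.  (t=2,i=4, bit22=0)
  nb #.#.#: next=.  (t=0,i=1, bit21=0)
  nb #.#..: next=#  (t=4,i=0, bit20=1)
  nb #..##: next=.  (t=3,i=5, bit19=0)
  nb #..#.: next=#  (t=3,i=14, bit18=1)
  nb #...#: next=.  (t=3,i=1, bit17=0)
  nb #....: next=#  (t=1,i=14, bit16=1)
  nb .####: next=.  (t=0,i=4, bit15=0)
  nb .###.: next=#  (t=5,i=0, bit14=1)
  nb .##.#: next=.  (t=1,i=3, bit13=0)
  nb .##..: next=.  (t=6,i=9, bit12=0)
  nb .#.##: next=#  (t=0,i=2, bit11=1)
  nb .#.#.: next=.  (t=0,i=0, bit10=0)
  nb .#..#: next=#  (t=3,i=4, bit9=1)
  nb .#...: next=#  (t=3,i=0, bit8=1)
  nb ..###: next=#  (t=5,i=15, bit7=1)
  nb ..##.: next=#  (t=1,i=2, bit6=1)
  nb ..#.#: next=.  (t=4,i=4, bit5=0)
  nb ..#..: next=.  (t=3,i=3, bit4=0)
  nb ...##: next=.  (t=1,i=1, bit3=0)
  nb ...#.: next=.  (t=3,i=2, bit2=0)
  nb ....#: next=#  (t=1,i=0, bit1=1)
  nb .....: next=.  (t=1,i=15, bit0=0)
  bits 11101111100101010100101111000010 = 4019538882

4019538882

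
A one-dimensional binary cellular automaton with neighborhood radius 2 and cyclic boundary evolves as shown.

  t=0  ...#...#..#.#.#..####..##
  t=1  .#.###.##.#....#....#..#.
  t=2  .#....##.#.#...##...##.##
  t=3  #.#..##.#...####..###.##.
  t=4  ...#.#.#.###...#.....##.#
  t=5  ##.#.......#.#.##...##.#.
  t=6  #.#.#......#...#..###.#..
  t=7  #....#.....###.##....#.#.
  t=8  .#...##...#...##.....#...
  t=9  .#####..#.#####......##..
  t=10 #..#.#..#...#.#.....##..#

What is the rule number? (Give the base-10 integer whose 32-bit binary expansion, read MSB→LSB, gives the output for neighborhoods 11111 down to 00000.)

2621571960

  #####|#  b31=1 t=9,i=3
  ####.|.  b30=0 t=0,i=19
  ###.#|.  b29=0 t=1,i=5
  ###..|#  b28=1 t=0,i=20
  ##.##|#  b27=1 t=1,i=6
  ##.#.|#  b26=1 t=1,i=9
  ##..#|.  b25=0 t=0,i=21
  ##...|.  b24=0 t=0,i=0
  #.###|.  b23=0 t=1,i=3
  #.##.|#  b22=1 t=1,i=7
  #.#.#|.  b21=0 t=0,i=12
  #.#..|.  b20=0 t=0,i=14
  #..##|.  b19=0 t=0,i=16
  #..#.|.  b18=0 t=0,i=9
  #...#|#  b17=1 t=0,i=1
  #....|.  b16=0 t=1,i=12
  .####|.  b15=0 t=0,i=18
  .###.|.  b14=0 t=1,i=4
  .##.#|.  b13=0 t=1,i=8
  .##..|.  b12=0 t=0,i=24
  .#.##|.  b11=0 t=1,i=2
  .#.#.|.  b10=0 t=0,i=11
  .#..#|#  b9=1 t=0,i=8
  .#...|#  b8=1 t=0,i=4
  ..###|.  b7=0 t=0,i=17
  ..##.|#  b6=1 t=0,i=23
  ..#.#|#  b5=1 t=0,i=10
  ..#..|#  b4=1 t=0,i=3
  ...##|#  b3=1 t=2,i=5
  ...#.|.  b2=0 t=0,i=2
  ....#|.  b1=0 t=1,i=13
  .....|.  b0=0 t=4,i=18
  bits 10011100010000100000001101111000 = 2621571960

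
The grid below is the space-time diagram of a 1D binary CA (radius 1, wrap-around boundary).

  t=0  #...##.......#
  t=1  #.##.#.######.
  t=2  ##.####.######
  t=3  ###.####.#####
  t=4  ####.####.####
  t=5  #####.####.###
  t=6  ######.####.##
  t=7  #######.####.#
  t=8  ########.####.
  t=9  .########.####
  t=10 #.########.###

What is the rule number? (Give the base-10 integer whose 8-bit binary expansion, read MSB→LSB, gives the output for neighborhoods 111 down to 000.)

231

  [7] ### => #  t=1,i=8
  [6] ##. => #  t=0,i=0
  [5] #.# => #  t=1,i=1
  [4] #.. => .  t=0,i=1
  [3] .## => .  t=0,i=4
  [2] .#. => #  t=1,i=0
  [1] ..# => #  t=0,i=3
  [0] ... => #  t=0,i=2
  bits 11100111 = 231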